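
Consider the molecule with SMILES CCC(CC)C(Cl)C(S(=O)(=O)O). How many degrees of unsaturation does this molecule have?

Atom tally by fragment:
  CH3 → C:1 H:3
  CH2 → C:1 H:2
  CH(C2H5) → C:3 H:6
  CH(Cl) → C:1 H:1 Cl:1
  CH2SO3H → C:1 H:3 S:1 O:3
Element totals:
  C: 7
  H: 15
  Cl: 1
  O: 3
  S: 1
Molecular formula: C7H15ClO3S.
DoU = (2C + 2 + N − H − X) / 2 = (2·7 + 2 + 0 − 15 − 1) / 2 = 0.

0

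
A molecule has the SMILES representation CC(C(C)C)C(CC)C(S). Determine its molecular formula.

C9H20S

Atom tally by fragment:
  CH3 → C:1 H:3
  CH(CH(CH3)2) → C:4 H:8
  CH(C2H5) → C:3 H:6
  CH2SH → C:1 H:3 S:1
Element totals:
  C: 9
  H: 20
  S: 1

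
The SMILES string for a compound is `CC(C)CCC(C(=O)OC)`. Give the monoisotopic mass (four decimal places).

144.1150

Atom tally by fragment:
  CH3 → C:1 H:3
  CH(CH3) → C:2 H:4
  CH2 → C:1 H:2
  CH2 → C:1 H:2
  CH2COOCH3 → C:3 H:5 O:2
Element totals:
  C: 8
  H: 16
  O: 2
Molecular formula: C8H16O2.
  M = 8(12.0) + 16(1.007825) + 2(15.994915)
    = 96.000000 + 16.125200 + 31.989830 = 144.115030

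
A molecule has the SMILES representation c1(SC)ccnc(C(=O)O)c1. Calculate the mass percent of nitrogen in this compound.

8.28%

Atom tally by fragment:
  pyridine ring core → C:5 H:5 N:1
  (− 2 ring H displaced by substituents)
  + SCH3 → C:1 H:3 S:1
  + COOH → C:1 H:1 O:2
Element totals:
  C: 7
  H: 7
  N: 1
  O: 2
  S: 1
Molecular formula: C7H7NO2S.
Molar mass = 169.198 g/mol.
Mass from N: 1 × 14.007 = 14.007 g/mol.
%N = 14.007 / 169.198 × 100 = 8.28%.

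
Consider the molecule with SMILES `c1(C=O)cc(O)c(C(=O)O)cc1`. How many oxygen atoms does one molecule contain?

Atom tally by fragment:
  benzene ring core → C:6 H:6
  (− 3 ring H displaced by substituents)
  + CHO → C:1 H:1 O:1
  + OH → O:1 H:1
  + COOH → C:1 H:1 O:2
Element totals:
  C: 8
  H: 6
  O: 4

4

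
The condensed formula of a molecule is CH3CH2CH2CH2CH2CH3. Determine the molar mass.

86.18 g/mol

Element totals:
  C: 6
  H: 14
Molecular formula: C6H14.
  M = 6(12.011) + 14(1.008)
    = 72.066 + 14.112 = 86.178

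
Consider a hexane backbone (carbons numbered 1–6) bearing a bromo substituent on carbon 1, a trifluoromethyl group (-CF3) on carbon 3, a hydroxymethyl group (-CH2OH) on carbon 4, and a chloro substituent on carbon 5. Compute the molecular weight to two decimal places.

297.54 g/mol

Atom tally by fragment:
  BrCH2 → C:1 H:2 Br:1
  CH2 → C:1 H:2
  CH(CF3) → C:2 H:1 F:3
  CH(CH2OH) → C:2 H:4 O:1
  CH(Cl) → C:1 H:1 Cl:1
  CH3 → C:1 H:3
Element totals:
  C: 8
  H: 13
  Br: 1
  Cl: 1
  F: 3
  O: 1
Molecular formula: C8H13BrClF3O.
  M = 8(12.011) + 13(1.008) + 79.904 + 35.45 + 3(18.998) + 15.999
    = 96.088 + 13.104 + 79.904 + 35.450 + 56.994 + 15.999 = 297.539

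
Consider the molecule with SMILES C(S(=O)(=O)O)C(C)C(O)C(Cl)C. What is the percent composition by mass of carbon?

Atom tally by fragment:
  HO3SCH2 → C:1 H:3 S:1 O:3
  CH(CH3) → C:2 H:4
  CH(OH) → C:1 H:2 O:1
  CH(Cl) → C:1 H:1 Cl:1
  CH3 → C:1 H:3
Element totals:
  C: 6
  H: 13
  Cl: 1
  O: 4
  S: 1
Molecular formula: C6H13ClO4S.
Molar mass = 216.676 g/mol.
Mass from C: 6 × 12.011 = 72.066 g/mol.
%C = 72.066 / 216.676 × 100 = 33.26%.

33.26%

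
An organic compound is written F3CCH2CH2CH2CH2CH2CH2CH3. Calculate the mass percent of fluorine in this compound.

33.88%

Element totals:
  C: 8
  H: 15
  F: 3
Molecular formula: C8H15F3.
Molar mass = 168.202 g/mol.
Mass from F: 3 × 18.998 = 56.994 g/mol.
%F = 56.994 / 168.202 × 100 = 33.88%.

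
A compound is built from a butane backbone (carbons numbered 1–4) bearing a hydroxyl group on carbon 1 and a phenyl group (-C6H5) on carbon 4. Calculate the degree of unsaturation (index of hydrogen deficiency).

4

Atom tally by fragment:
  HOCH2 → C:1 H:3 O:1
  CH2 → C:1 H:2
  CH2 → C:1 H:2
  CH2C6H5 → C:7 H:7
Element totals:
  C: 10
  H: 14
  O: 1
Molecular formula: C10H14O.
DoU = (2C + 2 + N − H − X) / 2 = (2·10 + 2 + 0 − 14 − 0) / 2 = 4.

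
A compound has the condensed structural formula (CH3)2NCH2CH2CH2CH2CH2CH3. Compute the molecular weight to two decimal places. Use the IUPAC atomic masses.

129.25 g/mol

Atom tally by fragment:
  (CH3)2NCH2 → C:3 H:8 N:1
  CH2 → C:1 H:2
  CH2 → C:1 H:2
  CH2 → C:1 H:2
  CH2 → C:1 H:2
  CH3 → C:1 H:3
Element totals:
  C: 8
  H: 19
  N: 1
Molecular formula: C8H19N.
  M = 8(12.011) + 19(1.008) + 14.007
    = 96.088 + 19.152 + 14.007 = 129.247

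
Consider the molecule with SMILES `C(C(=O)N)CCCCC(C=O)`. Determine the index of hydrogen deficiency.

2

Atom tally by fragment:
  H2NOCCH2 → C:2 H:4 O:1 N:1
  CH2 → C:1 H:2
  CH2 → C:1 H:2
  CH2 → C:1 H:2
  CH2 → C:1 H:2
  CH2CHO → C:2 H:3 O:1
Element totals:
  C: 8
  H: 15
  N: 1
  O: 2
Molecular formula: C8H15NO2.
DoU = (2C + 2 + N − H − X) / 2 = (2·8 + 2 + 1 − 15 − 0) / 2 = 2.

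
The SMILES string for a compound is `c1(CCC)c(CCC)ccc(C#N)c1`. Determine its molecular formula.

C13H17N

Atom tally by fragment:
  benzene ring core → C:6 H:6
  (− 3 ring H displaced by substituents)
  + CH2CH2CH3 → C:3 H:7
  + CH2CH2CH3 → C:3 H:7
  + CN → C:1 N:1
Element totals:
  C: 13
  H: 17
  N: 1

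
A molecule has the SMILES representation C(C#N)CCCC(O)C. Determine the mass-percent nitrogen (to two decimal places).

11.01%

Atom tally by fragment:
  NCCH2 → C:2 H:2 N:1
  CH2 → C:1 H:2
  CH2 → C:1 H:2
  CH2 → C:1 H:2
  CH(OH) → C:1 H:2 O:1
  CH3 → C:1 H:3
Element totals:
  C: 7
  H: 13
  N: 1
  O: 1
Molecular formula: C7H13NO.
Molar mass = 127.187 g/mol.
Mass from N: 1 × 14.007 = 14.007 g/mol.
%N = 14.007 / 127.187 × 100 = 11.01%.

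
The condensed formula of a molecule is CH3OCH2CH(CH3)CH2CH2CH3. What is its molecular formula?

Element totals:
  C: 7
  H: 16
  O: 1

C7H16O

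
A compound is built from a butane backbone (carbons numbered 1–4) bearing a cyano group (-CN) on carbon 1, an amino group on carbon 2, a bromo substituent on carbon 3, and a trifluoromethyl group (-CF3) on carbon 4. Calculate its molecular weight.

245.04 g/mol

Atom tally by fragment:
  NCCH2 → C:2 H:2 N:1
  CH(NH2) → C:1 H:3 N:1
  CH(Br) → C:1 H:1 Br:1
  CH2CF3 → C:2 H:2 F:3
Element totals:
  C: 6
  H: 8
  Br: 1
  F: 3
  N: 2
Molecular formula: C6H8BrF3N2.
  M = 6(12.011) + 8(1.008) + 79.904 + 3(18.998) + 2(14.007)
    = 72.066 + 8.064 + 79.904 + 56.994 + 28.014 = 245.042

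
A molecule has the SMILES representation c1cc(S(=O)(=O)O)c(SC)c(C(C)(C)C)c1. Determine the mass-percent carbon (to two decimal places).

Atom tally by fragment:
  benzene ring core → C:6 H:6
  (− 3 ring H displaced by substituents)
  + SO3H → S:1 O:3 H:1
  + SCH3 → C:1 H:3 S:1
  + C(CH3)3 → C:4 H:9
Element totals:
  C: 11
  H: 16
  O: 3
  S: 2
Molecular formula: C11H16O3S2.
Molar mass = 260.366 g/mol.
Mass from C: 11 × 12.011 = 132.121 g/mol.
%C = 132.121 / 260.366 × 100 = 50.74%.

50.74%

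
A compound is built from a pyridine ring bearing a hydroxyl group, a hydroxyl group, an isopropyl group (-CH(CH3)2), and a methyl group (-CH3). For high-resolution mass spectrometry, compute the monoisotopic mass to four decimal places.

Atom tally by fragment:
  pyridine ring core → C:5 H:5 N:1
  (− 4 ring H displaced by substituents)
  + OH → O:1 H:1
  + OH → O:1 H:1
  + CH(CH3)2 → C:3 H:7
  + CH3 → C:1 H:3
Element totals:
  C: 9
  H: 13
  N: 1
  O: 2
Molecular formula: C9H13NO2.
  M = 9(12.0) + 13(1.007825) + 14.003074 + 2(15.994915)
    = 108.000000 + 13.101725 + 14.003074 + 31.989830 = 167.094629

167.0946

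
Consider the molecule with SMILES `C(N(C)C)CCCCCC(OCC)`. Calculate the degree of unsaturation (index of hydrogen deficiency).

0

Atom tally by fragment:
  (CH3)2NCH2 → C:3 H:8 N:1
  CH2 → C:1 H:2
  CH2 → C:1 H:2
  CH2 → C:1 H:2
  CH2 → C:1 H:2
  CH2 → C:1 H:2
  CH2OC2H5 → C:3 H:7 O:1
Element totals:
  C: 11
  H: 25
  N: 1
  O: 1
Molecular formula: C11H25NO.
DoU = (2C + 2 + N − H − X) / 2 = (2·11 + 2 + 1 − 25 − 0) / 2 = 0.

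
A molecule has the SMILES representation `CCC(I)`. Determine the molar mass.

169.99 g/mol

Atom tally by fragment:
  CH3 → C:1 H:3
  CH2 → C:1 H:2
  CH2I → C:1 H:2 I:1
Element totals:
  C: 3
  H: 7
  I: 1
Molecular formula: C3H7I.
  M = 3(12.011) + 7(1.008) + 126.904
    = 36.033 + 7.056 + 126.904 = 169.993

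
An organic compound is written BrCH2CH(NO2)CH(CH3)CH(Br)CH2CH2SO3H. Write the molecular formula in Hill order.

Atom tally by fragment:
  BrCH2 → C:1 H:2 Br:1
  CH(NO2) → C:1 H:1 N:1 O:2
  CH(CH3) → C:2 H:4
  CH(Br) → C:1 H:1 Br:1
  CH2 → C:1 H:2
  CH2SO3H → C:1 H:3 S:1 O:3
Element totals:
  C: 7
  H: 13
  Br: 2
  N: 1
  O: 5
  S: 1

C7H13Br2NO5S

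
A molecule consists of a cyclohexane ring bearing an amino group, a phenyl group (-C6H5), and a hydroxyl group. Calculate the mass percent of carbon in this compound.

75.35%

Atom tally by fragment:
  cyclohexane ring core → C:6 H:12
  (− 3 ring H displaced by substituents)
  + NH2 → N:1 H:2
  + C6H5 → C:6 H:5
  + OH → O:1 H:1
Element totals:
  C: 12
  H: 17
  N: 1
  O: 1
Molecular formula: C12H17NO.
Molar mass = 191.274 g/mol.
Mass from C: 12 × 12.011 = 144.132 g/mol.
%C = 144.132 / 191.274 × 100 = 75.35%.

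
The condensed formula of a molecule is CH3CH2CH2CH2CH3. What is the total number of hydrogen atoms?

Atom tally by fragment:
  CH3 → C:1 H:3
  CH2 → C:1 H:2
  CH2 → C:1 H:2
  CH2 → C:1 H:2
  CH3 → C:1 H:3
Element totals:
  C: 5
  H: 12

12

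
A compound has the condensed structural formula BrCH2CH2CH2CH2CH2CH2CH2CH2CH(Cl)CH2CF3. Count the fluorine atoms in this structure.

3

Element totals:
  C: 11
  H: 19
  Br: 1
  Cl: 1
  F: 3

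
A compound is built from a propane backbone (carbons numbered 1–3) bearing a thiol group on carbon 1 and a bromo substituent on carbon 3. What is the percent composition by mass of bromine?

Atom tally by fragment:
  HSCH2 → C:1 H:3 S:1
  CH2 → C:1 H:2
  CH2Br → C:1 H:2 Br:1
Element totals:
  C: 3
  H: 7
  Br: 1
  S: 1
Molecular formula: C3H7BrS.
Molar mass = 155.053 g/mol.
Mass from Br: 1 × 79.904 = 79.904 g/mol.
%Br = 79.904 / 155.053 × 100 = 51.53%.

51.53%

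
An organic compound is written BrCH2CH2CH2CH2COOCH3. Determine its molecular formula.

C6H11BrO2

Atom tally by fragment:
  BrCH2 → C:1 H:2 Br:1
  CH2 → C:1 H:2
  CH2 → C:1 H:2
  CH2COOCH3 → C:3 H:5 O:2
Element totals:
  C: 6
  H: 11
  Br: 1
  O: 2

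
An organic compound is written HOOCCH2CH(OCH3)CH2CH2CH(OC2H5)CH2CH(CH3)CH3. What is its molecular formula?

Element totals:
  C: 13
  H: 26
  O: 4

C13H26O4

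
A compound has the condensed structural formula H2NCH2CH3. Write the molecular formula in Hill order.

Element totals:
  C: 2
  H: 7
  N: 1

C2H7N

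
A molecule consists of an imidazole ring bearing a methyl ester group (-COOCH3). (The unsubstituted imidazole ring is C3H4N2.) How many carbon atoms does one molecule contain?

5

Atom tally by fragment:
  imidazole ring core → C:3 H:4 N:2
  (− 1 ring H displaced by substituents)
  + COOCH3 → C:2 H:3 O:2
Element totals:
  C: 5
  H: 6
  N: 2
  O: 2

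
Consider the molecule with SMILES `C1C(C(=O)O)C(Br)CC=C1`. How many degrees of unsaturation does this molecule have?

3

Atom tally by fragment:
  cyclohexene ring core → C:6 H:10
  (− 2 ring H displaced by substituents)
  + COOH → C:1 H:1 O:2
  + Br → Br:1
Element totals:
  C: 7
  H: 9
  Br: 1
  O: 2
Molecular formula: C7H9BrO2.
DoU = (2C + 2 + N − H − X) / 2 = (2·7 + 2 + 0 − 9 − 1) / 2 = 3.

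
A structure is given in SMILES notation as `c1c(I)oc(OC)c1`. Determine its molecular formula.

Atom tally by fragment:
  furan ring core → C:4 H:4 O:1
  (− 2 ring H displaced by substituents)
  + I → I:1
  + OCH3 → C:1 H:3 O:1
Element totals:
  C: 5
  H: 5
  I: 1
  O: 2

C5H5IO2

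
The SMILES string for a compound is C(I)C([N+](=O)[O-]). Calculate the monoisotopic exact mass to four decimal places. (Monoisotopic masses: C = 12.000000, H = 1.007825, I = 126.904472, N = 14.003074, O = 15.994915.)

Atom tally by fragment:
  ICH2 → C:1 H:2 I:1
  CH2NO2 → C:1 H:2 N:1 O:2
Element totals:
  C: 2
  H: 4
  I: 1
  N: 1
  O: 2
Molecular formula: C2H4INO2.
  M = 2(12.0) + 4(1.007825) + 126.904472 + 14.003074 + 2(15.994915)
    = 24.000000 + 4.031300 + 126.904472 + 14.003074 + 31.989830 = 200.928676

200.9287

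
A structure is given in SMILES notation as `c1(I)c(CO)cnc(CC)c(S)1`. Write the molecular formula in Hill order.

C8H10INOS

Atom tally by fragment:
  pyridine ring core → C:5 H:5 N:1
  (− 4 ring H displaced by substituents)
  + I → I:1
  + CH2OH → C:1 H:3 O:1
  + C2H5 → C:2 H:5
  + SH → S:1 H:1
Element totals:
  C: 8
  H: 10
  I: 1
  N: 1
  O: 1
  S: 1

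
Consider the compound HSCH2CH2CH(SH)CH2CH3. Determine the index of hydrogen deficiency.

0

Atom tally by fragment:
  HSCH2 → C:1 H:3 S:1
  CH2 → C:1 H:2
  CH(SH) → C:1 H:2 S:1
  CH2 → C:1 H:2
  CH3 → C:1 H:3
Element totals:
  C: 5
  H: 12
  S: 2
Molecular formula: C5H12S2.
DoU = (2C + 2 + N − H − X) / 2 = (2·5 + 2 + 0 − 12 − 0) / 2 = 0.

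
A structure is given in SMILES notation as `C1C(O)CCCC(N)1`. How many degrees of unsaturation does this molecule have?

1

Atom tally by fragment:
  cyclohexane ring core → C:6 H:12
  (− 2 ring H displaced by substituents)
  + OH → O:1 H:1
  + NH2 → N:1 H:2
Element totals:
  C: 6
  H: 13
  N: 1
  O: 1
Molecular formula: C6H13NO.
DoU = (2C + 2 + N − H − X) / 2 = (2·6 + 2 + 1 − 13 − 0) / 2 = 1.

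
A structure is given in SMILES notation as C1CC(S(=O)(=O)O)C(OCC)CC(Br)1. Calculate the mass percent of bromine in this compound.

27.82%

Atom tally by fragment:
  cyclohexane ring core → C:6 H:12
  (− 3 ring H displaced by substituents)
  + SO3H → S:1 O:3 H:1
  + OC2H5 → C:2 H:5 O:1
  + Br → Br:1
Element totals:
  C: 8
  H: 15
  Br: 1
  O: 4
  S: 1
Molecular formula: C8H15BrO4S.
Molar mass = 287.168 g/mol.
Mass from Br: 1 × 79.904 = 79.904 g/mol.
%Br = 79.904 / 287.168 × 100 = 27.82%.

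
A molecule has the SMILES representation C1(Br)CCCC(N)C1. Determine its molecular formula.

C6H12BrN

Atom tally by fragment:
  cyclohexane ring core → C:6 H:12
  (− 2 ring H displaced by substituents)
  + Br → Br:1
  + NH2 → N:1 H:2
Element totals:
  C: 6
  H: 12
  Br: 1
  N: 1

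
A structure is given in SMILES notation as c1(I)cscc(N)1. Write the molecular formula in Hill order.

C4H4INS

Atom tally by fragment:
  thiophene ring core → C:4 H:4 S:1
  (− 2 ring H displaced by substituents)
  + I → I:1
  + NH2 → N:1 H:2
Element totals:
  C: 4
  H: 4
  I: 1
  N: 1
  S: 1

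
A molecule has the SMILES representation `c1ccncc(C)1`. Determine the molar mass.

Atom tally by fragment:
  pyridine ring core → C:5 H:5 N:1
  (− 1 ring H displaced by substituents)
  + CH3 → C:1 H:3
Element totals:
  C: 6
  H: 7
  N: 1
Molecular formula: C6H7N.
  M = 6(12.011) + 7(1.008) + 14.007
    = 72.066 + 7.056 + 14.007 = 93.129

93.13 g/mol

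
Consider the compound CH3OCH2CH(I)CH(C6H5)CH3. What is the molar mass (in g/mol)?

Element totals:
  C: 11
  H: 15
  I: 1
  O: 1
Molecular formula: C11H15IO.
  M = 11(12.011) + 15(1.008) + 126.904 + 15.999
    = 132.121 + 15.120 + 126.904 + 15.999 = 290.144

290.14 g/mol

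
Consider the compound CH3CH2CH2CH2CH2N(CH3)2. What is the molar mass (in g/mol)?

115.22 g/mol

Atom tally by fragment:
  CH3 → C:1 H:3
  CH2 → C:1 H:2
  CH2 → C:1 H:2
  CH2 → C:1 H:2
  CH2N(CH3)2 → C:3 H:8 N:1
Element totals:
  C: 7
  H: 17
  N: 1
Molecular formula: C7H17N.
  M = 7(12.011) + 17(1.008) + 14.007
    = 84.077 + 17.136 + 14.007 = 115.220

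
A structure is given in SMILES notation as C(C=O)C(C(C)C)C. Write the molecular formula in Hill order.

C7H14O

Atom tally by fragment:
  OHCCH2 → C:2 H:3 O:1
  CH(CH(CH3)2) → C:4 H:8
  CH3 → C:1 H:3
Element totals:
  C: 7
  H: 14
  O: 1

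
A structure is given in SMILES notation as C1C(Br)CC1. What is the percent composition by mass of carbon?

Atom tally by fragment:
  cyclobutane ring core → C:4 H:8
  (− 1 ring H displaced by substituents)
  + Br → Br:1
Element totals:
  C: 4
  H: 7
  Br: 1
Molecular formula: C4H7Br.
Molar mass = 135.004 g/mol.
Mass from C: 4 × 12.011 = 48.044 g/mol.
%C = 48.044 / 135.004 × 100 = 35.59%.

35.59%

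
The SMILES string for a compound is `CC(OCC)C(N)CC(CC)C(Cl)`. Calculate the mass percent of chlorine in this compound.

17.06%

Atom tally by fragment:
  CH3 → C:1 H:3
  CH(OC2H5) → C:3 H:6 O:1
  CH(NH2) → C:1 H:3 N:1
  CH2 → C:1 H:2
  CH(C2H5) → C:3 H:6
  CH2Cl → C:1 H:2 Cl:1
Element totals:
  C: 10
  H: 22
  Cl: 1
  N: 1
  O: 1
Molecular formula: C10H22ClNO.
Molar mass = 207.742 g/mol.
Mass from Cl: 1 × 35.45 = 35.450 g/mol.
%Cl = 35.450 / 207.742 × 100 = 17.06%.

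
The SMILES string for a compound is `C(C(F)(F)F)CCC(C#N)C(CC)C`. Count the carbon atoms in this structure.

Atom tally by fragment:
  F3CCH2 → C:2 H:2 F:3
  CH2 → C:1 H:2
  CH2 → C:1 H:2
  CH(CN) → C:2 H:1 N:1
  CH(C2H5) → C:3 H:6
  CH3 → C:1 H:3
Element totals:
  C: 10
  H: 16
  F: 3
  N: 1

10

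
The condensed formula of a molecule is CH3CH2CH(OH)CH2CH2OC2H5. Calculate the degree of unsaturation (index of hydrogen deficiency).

0

Atom tally by fragment:
  CH3 → C:1 H:3
  CH2 → C:1 H:2
  CH(OH) → C:1 H:2 O:1
  CH2 → C:1 H:2
  CH2OC2H5 → C:3 H:7 O:1
Element totals:
  C: 7
  H: 16
  O: 2
Molecular formula: C7H16O2.
DoU = (2C + 2 + N − H − X) / 2 = (2·7 + 2 + 0 − 16 − 0) / 2 = 0.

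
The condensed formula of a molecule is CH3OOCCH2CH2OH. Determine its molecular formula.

C4H8O3

Element totals:
  C: 4
  H: 8
  O: 3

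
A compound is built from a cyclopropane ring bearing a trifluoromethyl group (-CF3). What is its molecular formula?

C4H5F3

Atom tally by fragment:
  cyclopropane ring core → C:3 H:6
  (− 1 ring H displaced by substituents)
  + CF3 → C:1 F:3
Element totals:
  C: 4
  H: 5
  F: 3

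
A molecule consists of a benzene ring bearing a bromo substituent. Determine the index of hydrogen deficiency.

Atom tally by fragment:
  benzene ring core → C:6 H:6
  (− 1 ring H displaced by substituents)
  + Br → Br:1
Element totals:
  C: 6
  H: 5
  Br: 1
Molecular formula: C6H5Br.
DoU = (2C + 2 + N − H − X) / 2 = (2·6 + 2 + 0 − 5 − 1) / 2 = 4.

4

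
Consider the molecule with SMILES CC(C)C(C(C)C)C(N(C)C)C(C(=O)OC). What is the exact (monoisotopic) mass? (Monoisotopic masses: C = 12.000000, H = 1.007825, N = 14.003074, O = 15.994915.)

229.2042

Atom tally by fragment:
  CH3 → C:1 H:3
  CH(CH3) → C:2 H:4
  CH(CH(CH3)2) → C:4 H:8
  CH(N(CH3)2) → C:3 H:7 N:1
  CH2COOCH3 → C:3 H:5 O:2
Element totals:
  C: 13
  H: 27
  N: 1
  O: 2
Molecular formula: C13H27NO2.
  M = 13(12.0) + 27(1.007825) + 14.003074 + 2(15.994915)
    = 156.000000 + 27.211275 + 14.003074 + 31.989830 = 229.204179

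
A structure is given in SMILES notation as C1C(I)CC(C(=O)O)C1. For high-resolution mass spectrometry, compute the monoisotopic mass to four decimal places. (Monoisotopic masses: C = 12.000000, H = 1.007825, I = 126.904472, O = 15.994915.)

239.9647

Atom tally by fragment:
  cyclopentane ring core → C:5 H:10
  (− 2 ring H displaced by substituents)
  + I → I:1
  + COOH → C:1 H:1 O:2
Element totals:
  C: 6
  H: 9
  I: 1
  O: 2
Molecular formula: C6H9IO2.
  M = 6(12.0) + 9(1.007825) + 126.904472 + 2(15.994915)
    = 72.000000 + 9.070425 + 126.904472 + 31.989830 = 239.964727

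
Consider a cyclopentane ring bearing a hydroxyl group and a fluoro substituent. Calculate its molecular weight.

104.12 g/mol

Atom tally by fragment:
  cyclopentane ring core → C:5 H:10
  (− 2 ring H displaced by substituents)
  + OH → O:1 H:1
  + F → F:1
Element totals:
  C: 5
  H: 9
  F: 1
  O: 1
Molecular formula: C5H9FO.
  M = 5(12.011) + 9(1.008) + 18.998 + 15.999
    = 60.055 + 9.072 + 18.998 + 15.999 = 104.124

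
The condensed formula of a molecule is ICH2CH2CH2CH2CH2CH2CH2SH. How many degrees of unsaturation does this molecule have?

Atom tally by fragment:
  ICH2 → C:1 H:2 I:1
  CH2 → C:1 H:2
  CH2 → C:1 H:2
  CH2 → C:1 H:2
  CH2 → C:1 H:2
  CH2 → C:1 H:2
  CH2SH → C:1 H:3 S:1
Element totals:
  C: 7
  H: 15
  I: 1
  S: 1
Molecular formula: C7H15IS.
DoU = (2C + 2 + N − H − X) / 2 = (2·7 + 2 + 0 − 15 − 1) / 2 = 0.

0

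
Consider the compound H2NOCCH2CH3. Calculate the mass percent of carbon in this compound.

Atom tally by fragment:
  H2NOCCH2 → C:2 H:4 O:1 N:1
  CH3 → C:1 H:3
Element totals:
  C: 3
  H: 7
  N: 1
  O: 1
Molecular formula: C3H7NO.
Molar mass = 73.095 g/mol.
Mass from C: 3 × 12.011 = 36.033 g/mol.
%C = 36.033 / 73.095 × 100 = 49.30%.

49.30%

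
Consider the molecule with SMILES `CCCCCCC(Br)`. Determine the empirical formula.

C7H15Br

Atom tally by fragment:
  CH3 → C:1 H:3
  CH2 → C:1 H:2
  CH2 → C:1 H:2
  CH2 → C:1 H:2
  CH2 → C:1 H:2
  CH2 → C:1 H:2
  CH2Br → C:1 H:2 Br:1
Element totals:
  C: 7
  H: 15
  Br: 1
Molecular formula: C7H15Br.
gcd of subscripts (1, 7, 15) = 1, so the empirical formula equals the molecular formula.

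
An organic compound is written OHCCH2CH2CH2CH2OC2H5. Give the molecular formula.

Element totals:
  C: 7
  H: 14
  O: 2

C7H14O2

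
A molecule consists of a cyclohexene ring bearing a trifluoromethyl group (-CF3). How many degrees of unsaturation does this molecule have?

Atom tally by fragment:
  cyclohexene ring core → C:6 H:10
  (− 1 ring H displaced by substituents)
  + CF3 → C:1 F:3
Element totals:
  C: 7
  H: 9
  F: 3
Molecular formula: C7H9F3.
DoU = (2C + 2 + N − H − X) / 2 = (2·7 + 2 + 0 − 9 − 3) / 2 = 2.

2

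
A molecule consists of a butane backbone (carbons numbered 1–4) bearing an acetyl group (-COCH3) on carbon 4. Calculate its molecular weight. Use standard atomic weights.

100.16 g/mol

Atom tally by fragment:
  CH3 → C:1 H:3
  CH2 → C:1 H:2
  CH2 → C:1 H:2
  CH2COCH3 → C:3 H:5 O:1
Element totals:
  C: 6
  H: 12
  O: 1
Molecular formula: C6H12O.
  M = 6(12.011) + 12(1.008) + 15.999
    = 72.066 + 12.096 + 15.999 = 100.161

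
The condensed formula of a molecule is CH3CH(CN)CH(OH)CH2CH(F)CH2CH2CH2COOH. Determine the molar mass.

Atom tally by fragment:
  CH3 → C:1 H:3
  CH(CN) → C:2 H:1 N:1
  CH(OH) → C:1 H:2 O:1
  CH2 → C:1 H:2
  CH(F) → C:1 H:1 F:1
  CH2 → C:1 H:2
  CH2 → C:1 H:2
  CH2COOH → C:2 H:3 O:2
Element totals:
  C: 10
  H: 16
  F: 1
  N: 1
  O: 3
Molecular formula: C10H16FNO3.
  M = 10(12.011) + 16(1.008) + 18.998 + 14.007 + 3(15.999)
    = 120.110 + 16.128 + 18.998 + 14.007 + 47.997 = 217.240

217.24 g/mol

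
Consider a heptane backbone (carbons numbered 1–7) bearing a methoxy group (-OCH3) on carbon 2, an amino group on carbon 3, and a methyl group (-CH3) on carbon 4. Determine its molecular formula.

C9H21NO

Atom tally by fragment:
  CH3 → C:1 H:3
  CH(OCH3) → C:2 H:4 O:1
  CH(NH2) → C:1 H:3 N:1
  CH(CH3) → C:2 H:4
  CH2 → C:1 H:2
  CH2 → C:1 H:2
  CH3 → C:1 H:3
Element totals:
  C: 9
  H: 21
  N: 1
  O: 1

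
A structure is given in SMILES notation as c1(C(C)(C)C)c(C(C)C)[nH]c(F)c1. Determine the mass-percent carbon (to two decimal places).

Atom tally by fragment:
  pyrrole ring core → C:4 H:5 N:1
  (− 3 ring H displaced by substituents)
  + C(CH3)3 → C:4 H:9
  + CH(CH3)2 → C:3 H:7
  + F → F:1
Element totals:
  C: 11
  H: 18
  F: 1
  N: 1
Molecular formula: C11H18FN.
Molar mass = 183.270 g/mol.
Mass from C: 11 × 12.011 = 132.121 g/mol.
%C = 132.121 / 183.270 × 100 = 72.09%.

72.09%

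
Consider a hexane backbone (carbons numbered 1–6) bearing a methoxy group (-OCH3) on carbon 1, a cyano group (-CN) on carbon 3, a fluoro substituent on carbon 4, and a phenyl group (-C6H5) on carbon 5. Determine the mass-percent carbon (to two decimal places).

71.46%

Atom tally by fragment:
  CH3OCH2 → C:2 H:5 O:1
  CH2 → C:1 H:2
  CH(CN) → C:2 H:1 N:1
  CH(F) → C:1 H:1 F:1
  CH(C6H5) → C:7 H:6
  CH3 → C:1 H:3
Element totals:
  C: 14
  H: 18
  F: 1
  N: 1
  O: 1
Molecular formula: C14H18FNO.
Molar mass = 235.302 g/mol.
Mass from C: 14 × 12.011 = 168.154 g/mol.
%C = 168.154 / 235.302 × 100 = 71.46%.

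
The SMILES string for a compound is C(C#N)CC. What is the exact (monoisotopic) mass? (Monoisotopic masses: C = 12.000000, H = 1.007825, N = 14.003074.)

69.0578

Atom tally by fragment:
  NCCH2 → C:2 H:2 N:1
  CH2 → C:1 H:2
  CH3 → C:1 H:3
Element totals:
  C: 4
  H: 7
  N: 1
Molecular formula: C4H7N.
  M = 4(12.0) + 7(1.007825) + 14.003074
    = 48.000000 + 7.054775 + 14.003074 = 69.057849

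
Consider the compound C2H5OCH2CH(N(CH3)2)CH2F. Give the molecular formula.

Element totals:
  C: 7
  H: 16
  F: 1
  N: 1
  O: 1

C7H16FNO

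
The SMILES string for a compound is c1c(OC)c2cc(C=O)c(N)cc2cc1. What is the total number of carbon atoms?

Atom tally by fragment:
  naphthalene ring system core → C:10 H:8
  (− 3 ring H displaced by substituents)
  + OCH3 → C:1 H:3 O:1
  + CHO → C:1 H:1 O:1
  + NH2 → N:1 H:2
Element totals:
  C: 12
  H: 11
  N: 1
  O: 2

12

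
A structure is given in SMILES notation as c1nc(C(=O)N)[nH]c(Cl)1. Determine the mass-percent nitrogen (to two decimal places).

28.87%

Atom tally by fragment:
  imidazole ring core → C:3 H:4 N:2
  (− 2 ring H displaced by substituents)
  + CONH2 → C:1 H:2 O:1 N:1
  + Cl → Cl:1
Element totals:
  C: 4
  H: 4
  Cl: 1
  N: 3
  O: 1
Molecular formula: C4H4ClN3O.
Molar mass = 145.546 g/mol.
Mass from N: 3 × 14.007 = 42.021 g/mol.
%N = 42.021 / 145.546 × 100 = 28.87%.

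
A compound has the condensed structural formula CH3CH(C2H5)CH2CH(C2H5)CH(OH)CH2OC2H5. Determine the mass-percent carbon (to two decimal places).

71.23%

Atom tally by fragment:
  CH3 → C:1 H:3
  CH(C2H5) → C:3 H:6
  CH2 → C:1 H:2
  CH(C2H5) → C:3 H:6
  CH(OH) → C:1 H:2 O:1
  CH2OC2H5 → C:3 H:7 O:1
Element totals:
  C: 12
  H: 26
  O: 2
Molecular formula: C12H26O2.
Molar mass = 202.338 g/mol.
Mass from C: 12 × 12.011 = 144.132 g/mol.
%C = 144.132 / 202.338 × 100 = 71.23%.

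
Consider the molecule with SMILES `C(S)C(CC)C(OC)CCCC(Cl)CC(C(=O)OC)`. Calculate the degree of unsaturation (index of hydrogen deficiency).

1

Atom tally by fragment:
  HSCH2 → C:1 H:3 S:1
  CH(C2H5) → C:3 H:6
  CH(OCH3) → C:2 H:4 O:1
  CH2 → C:1 H:2
  CH2 → C:1 H:2
  CH2 → C:1 H:2
  CH(Cl) → C:1 H:1 Cl:1
  CH2 → C:1 H:2
  CH2COOCH3 → C:3 H:5 O:2
Element totals:
  C: 14
  H: 27
  Cl: 1
  O: 3
  S: 1
Molecular formula: C14H27ClO3S.
DoU = (2C + 2 + N − H − X) / 2 = (2·14 + 2 + 0 − 27 − 1) / 2 = 1.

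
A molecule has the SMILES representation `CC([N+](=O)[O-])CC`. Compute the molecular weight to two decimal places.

103.12 g/mol

Atom tally by fragment:
  CH3 → C:1 H:3
  CH(NO2) → C:1 H:1 N:1 O:2
  CH2 → C:1 H:2
  CH3 → C:1 H:3
Element totals:
  C: 4
  H: 9
  N: 1
  O: 2
Molecular formula: C4H9NO2.
  M = 4(12.011) + 9(1.008) + 14.007 + 2(15.999)
    = 48.044 + 9.072 + 14.007 + 31.998 = 103.121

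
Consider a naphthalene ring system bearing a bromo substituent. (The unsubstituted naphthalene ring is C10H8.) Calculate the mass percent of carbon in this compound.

58.00%

Atom tally by fragment:
  naphthalene ring system core → C:10 H:8
  (− 1 ring H displaced by substituents)
  + Br → Br:1
Element totals:
  C: 10
  H: 7
  Br: 1
Molecular formula: C10H7Br.
Molar mass = 207.070 g/mol.
Mass from C: 10 × 12.011 = 120.110 g/mol.
%C = 120.110 / 207.070 × 100 = 58.00%.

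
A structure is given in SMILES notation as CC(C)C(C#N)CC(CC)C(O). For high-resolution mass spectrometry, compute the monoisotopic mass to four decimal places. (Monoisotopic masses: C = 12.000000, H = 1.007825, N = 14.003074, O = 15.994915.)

Atom tally by fragment:
  CH3 → C:1 H:3
  CH(CH3) → C:2 H:4
  CH(CN) → C:2 H:1 N:1
  CH2 → C:1 H:2
  CH(C2H5) → C:3 H:6
  CH2OH → C:1 H:3 O:1
Element totals:
  C: 10
  H: 19
  N: 1
  O: 1
Molecular formula: C10H19NO.
  M = 10(12.0) + 19(1.007825) + 14.003074 + 15.994915
    = 120.000000 + 19.148675 + 14.003074 + 15.994915 = 169.146664

169.1467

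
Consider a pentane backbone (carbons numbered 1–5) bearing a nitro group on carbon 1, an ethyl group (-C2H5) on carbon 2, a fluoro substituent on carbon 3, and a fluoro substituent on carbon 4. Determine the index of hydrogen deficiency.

1

Atom tally by fragment:
  O2NCH2 → C:1 H:2 N:1 O:2
  CH(C2H5) → C:3 H:6
  CH(F) → C:1 H:1 F:1
  CH(F) → C:1 H:1 F:1
  CH3 → C:1 H:3
Element totals:
  C: 7
  H: 13
  F: 2
  N: 1
  O: 2
Molecular formula: C7H13F2NO2.
DoU = (2C + 2 + N − H − X) / 2 = (2·7 + 2 + 1 − 13 − 2) / 2 = 1.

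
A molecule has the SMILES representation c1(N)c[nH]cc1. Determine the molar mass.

Atom tally by fragment:
  pyrrole ring core → C:4 H:5 N:1
  (− 1 ring H displaced by substituents)
  + NH2 → N:1 H:2
Element totals:
  C: 4
  H: 6
  N: 2
Molecular formula: C4H6N2.
  M = 4(12.011) + 6(1.008) + 2(14.007)
    = 48.044 + 6.048 + 28.014 = 82.106

82.11 g/mol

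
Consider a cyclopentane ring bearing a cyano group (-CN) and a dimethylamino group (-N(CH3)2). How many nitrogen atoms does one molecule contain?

2

Atom tally by fragment:
  cyclopentane ring core → C:5 H:10
  (− 2 ring H displaced by substituents)
  + CN → C:1 N:1
  + N(CH3)2 → N:1 C:2 H:6
Element totals:
  C: 8
  H: 14
  N: 2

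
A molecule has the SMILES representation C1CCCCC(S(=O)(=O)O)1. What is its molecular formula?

Atom tally by fragment:
  cyclohexane ring core → C:6 H:12
  (− 1 ring H displaced by substituents)
  + SO3H → S:1 O:3 H:1
Element totals:
  C: 6
  H: 12
  O: 3
  S: 1

C6H12O3S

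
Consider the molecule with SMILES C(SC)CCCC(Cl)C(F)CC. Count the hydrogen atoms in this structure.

Atom tally by fragment:
  CH3SCH2 → C:2 H:5 S:1
  CH2 → C:1 H:2
  CH2 → C:1 H:2
  CH2 → C:1 H:2
  CH(Cl) → C:1 H:1 Cl:1
  CH(F) → C:1 H:1 F:1
  CH2 → C:1 H:2
  CH3 → C:1 H:3
Element totals:
  C: 9
  H: 18
  Cl: 1
  F: 1
  S: 1

18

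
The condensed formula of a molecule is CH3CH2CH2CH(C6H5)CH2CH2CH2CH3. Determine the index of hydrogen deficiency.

4

Element totals:
  C: 14
  H: 22
Molecular formula: C14H22.
DoU = (2C + 2 + N − H − X) / 2 = (2·14 + 2 + 0 − 22 − 0) / 2 = 4.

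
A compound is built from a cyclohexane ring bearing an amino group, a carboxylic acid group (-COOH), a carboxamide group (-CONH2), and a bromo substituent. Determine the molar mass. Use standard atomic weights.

Atom tally by fragment:
  cyclohexane ring core → C:6 H:12
  (− 4 ring H displaced by substituents)
  + NH2 → N:1 H:2
  + COOH → C:1 H:1 O:2
  + CONH2 → C:1 H:2 O:1 N:1
  + Br → Br:1
Element totals:
  C: 8
  H: 13
  Br: 1
  N: 2
  O: 3
Molecular formula: C8H13BrN2O3.
  M = 8(12.011) + 13(1.008) + 79.904 + 2(14.007) + 3(15.999)
    = 96.088 + 13.104 + 79.904 + 28.014 + 47.997 = 265.107

265.11 g/mol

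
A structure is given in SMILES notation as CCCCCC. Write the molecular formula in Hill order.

Atom tally by fragment:
  CH3 → C:1 H:3
  CH2 → C:1 H:2
  CH2 → C:1 H:2
  CH2 → C:1 H:2
  CH2 → C:1 H:2
  CH3 → C:1 H:3
Element totals:
  C: 6
  H: 14

C6H14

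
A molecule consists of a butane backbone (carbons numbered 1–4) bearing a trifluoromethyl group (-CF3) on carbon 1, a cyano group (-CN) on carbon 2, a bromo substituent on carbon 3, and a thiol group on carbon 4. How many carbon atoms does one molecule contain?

Atom tally by fragment:
  F3CCH2 → C:2 H:2 F:3
  CH(CN) → C:2 H:1 N:1
  CH(Br) → C:1 H:1 Br:1
  CH2SH → C:1 H:3 S:1
Element totals:
  C: 6
  H: 7
  Br: 1
  F: 3
  N: 1
  S: 1

6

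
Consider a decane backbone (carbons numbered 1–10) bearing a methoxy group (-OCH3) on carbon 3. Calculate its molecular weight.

Atom tally by fragment:
  CH3 → C:1 H:3
  CH2 → C:1 H:2
  CH(OCH3) → C:2 H:4 O:1
  CH2 → C:1 H:2
  CH2 → C:1 H:2
  CH2 → C:1 H:2
  CH2 → C:1 H:2
  CH2 → C:1 H:2
  CH2 → C:1 H:2
  CH3 → C:1 H:3
Element totals:
  C: 11
  H: 24
  O: 1
Molecular formula: C11H24O.
  M = 11(12.011) + 24(1.008) + 15.999
    = 132.121 + 24.192 + 15.999 = 172.312

172.31 g/mol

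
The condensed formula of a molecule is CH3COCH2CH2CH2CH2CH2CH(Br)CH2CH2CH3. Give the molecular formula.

C11H21BrO

Atom tally by fragment:
  CH3COCH2 → C:3 H:5 O:1
  CH2 → C:1 H:2
  CH2 → C:1 H:2
  CH2 → C:1 H:2
  CH2 → C:1 H:2
  CH(Br) → C:1 H:1 Br:1
  CH2 → C:1 H:2
  CH2 → C:1 H:2
  CH3 → C:1 H:3
Element totals:
  C: 11
  H: 21
  Br: 1
  O: 1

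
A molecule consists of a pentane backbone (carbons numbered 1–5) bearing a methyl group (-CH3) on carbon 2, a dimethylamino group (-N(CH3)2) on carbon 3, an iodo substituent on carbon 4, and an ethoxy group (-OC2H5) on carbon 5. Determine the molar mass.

Atom tally by fragment:
  CH3 → C:1 H:3
  CH(CH3) → C:2 H:4
  CH(N(CH3)2) → C:3 H:7 N:1
  CH(I) → C:1 H:1 I:1
  CH2OC2H5 → C:3 H:7 O:1
Element totals:
  C: 10
  H: 22
  I: 1
  N: 1
  O: 1
Molecular formula: C10H22INO.
  M = 10(12.011) + 22(1.008) + 126.904 + 14.007 + 15.999
    = 120.110 + 22.176 + 126.904 + 14.007 + 15.999 = 299.196

299.20 g/mol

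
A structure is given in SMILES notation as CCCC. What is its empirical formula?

C2H5

Atom tally by fragment:
  CH3 → C:1 H:3
  CH2 → C:1 H:2
  CH2 → C:1 H:2
  CH3 → C:1 H:3
Element totals:
  C: 4
  H: 10
Molecular formula: C4H10.
gcd of subscripts = 2; dividing each by 2:
  C: 4/2 = 2
  H: 10/2 = 5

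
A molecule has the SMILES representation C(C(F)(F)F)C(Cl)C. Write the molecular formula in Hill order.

Atom tally by fragment:
  F3CCH2 → C:2 H:2 F:3
  CH(Cl) → C:1 H:1 Cl:1
  CH3 → C:1 H:3
Element totals:
  C: 4
  H: 6
  Cl: 1
  F: 3

C4H6ClF3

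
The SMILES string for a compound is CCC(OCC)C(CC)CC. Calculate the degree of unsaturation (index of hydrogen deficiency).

Atom tally by fragment:
  CH3 → C:1 H:3
  CH2 → C:1 H:2
  CH(OC2H5) → C:3 H:6 O:1
  CH(C2H5) → C:3 H:6
  CH2 → C:1 H:2
  CH3 → C:1 H:3
Element totals:
  C: 10
  H: 22
  O: 1
Molecular formula: C10H22O.
DoU = (2C + 2 + N − H − X) / 2 = (2·10 + 2 + 0 − 22 − 0) / 2 = 0.

0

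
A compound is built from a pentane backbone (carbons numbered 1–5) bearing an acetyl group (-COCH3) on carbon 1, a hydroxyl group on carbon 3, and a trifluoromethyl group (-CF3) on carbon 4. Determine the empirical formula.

C8H13F3O2

Atom tally by fragment:
  CH3COCH2 → C:3 H:5 O:1
  CH2 → C:1 H:2
  CH(OH) → C:1 H:2 O:1
  CH(CF3) → C:2 H:1 F:3
  CH3 → C:1 H:3
Element totals:
  C: 8
  H: 13
  F: 3
  O: 2
Molecular formula: C8H13F3O2.
gcd of subscripts (8, 3, 13, 2) = 1, so the empirical formula equals the molecular formula.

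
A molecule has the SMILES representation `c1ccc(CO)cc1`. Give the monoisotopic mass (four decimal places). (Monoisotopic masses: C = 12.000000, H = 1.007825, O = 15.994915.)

108.0575

Atom tally by fragment:
  benzene ring core → C:6 H:6
  (− 1 ring H displaced by substituents)
  + CH2OH → C:1 H:3 O:1
Element totals:
  C: 7
  H: 8
  O: 1
Molecular formula: C7H8O.
  M = 7(12.0) + 8(1.007825) + 15.994915
    = 84.000000 + 8.062600 + 15.994915 = 108.057515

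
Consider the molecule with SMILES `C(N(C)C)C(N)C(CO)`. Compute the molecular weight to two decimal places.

Atom tally by fragment:
  (CH3)2NCH2 → C:3 H:8 N:1
  CH(NH2) → C:1 H:3 N:1
  CH2CH2OH → C:2 H:5 O:1
Element totals:
  C: 6
  H: 16
  N: 2
  O: 1
Molecular formula: C6H16N2O.
  M = 6(12.011) + 16(1.008) + 2(14.007) + 15.999
    = 72.066 + 16.128 + 28.014 + 15.999 = 132.207

132.21 g/mol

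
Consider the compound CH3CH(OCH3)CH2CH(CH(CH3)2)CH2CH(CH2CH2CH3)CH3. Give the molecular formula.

C14H30O

Atom tally by fragment:
  CH3 → C:1 H:3
  CH(OCH3) → C:2 H:4 O:1
  CH2 → C:1 H:2
  CH(CH(CH3)2) → C:4 H:8
  CH2 → C:1 H:2
  CH(CH2CH2CH3) → C:4 H:8
  CH3 → C:1 H:3
Element totals:
  C: 14
  H: 30
  O: 1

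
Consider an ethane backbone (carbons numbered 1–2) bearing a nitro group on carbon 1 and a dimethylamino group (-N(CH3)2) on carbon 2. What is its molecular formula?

C4H10N2O2

Atom tally by fragment:
  O2NCH2 → C:1 H:2 N:1 O:2
  CH2N(CH3)2 → C:3 H:8 N:1
Element totals:
  C: 4
  H: 10
  N: 2
  O: 2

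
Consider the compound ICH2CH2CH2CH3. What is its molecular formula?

C4H9I

Atom tally by fragment:
  ICH2 → C:1 H:2 I:1
  CH2 → C:1 H:2
  CH2 → C:1 H:2
  CH3 → C:1 H:3
Element totals:
  C: 4
  H: 9
  I: 1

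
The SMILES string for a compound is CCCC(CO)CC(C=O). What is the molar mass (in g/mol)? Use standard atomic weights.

Atom tally by fragment:
  CH3 → C:1 H:3
  CH2 → C:1 H:2
  CH2 → C:1 H:2
  CH(CH2OH) → C:2 H:4 O:1
  CH2 → C:1 H:2
  CH2CHO → C:2 H:3 O:1
Element totals:
  C: 8
  H: 16
  O: 2
Molecular formula: C8H16O2.
  M = 8(12.011) + 16(1.008) + 2(15.999)
    = 96.088 + 16.128 + 31.998 = 144.214

144.21 g/mol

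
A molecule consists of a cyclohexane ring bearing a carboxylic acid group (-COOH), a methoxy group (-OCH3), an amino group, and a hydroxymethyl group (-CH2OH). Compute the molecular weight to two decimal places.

203.24 g/mol

Atom tally by fragment:
  cyclohexane ring core → C:6 H:12
  (− 4 ring H displaced by substituents)
  + COOH → C:1 H:1 O:2
  + OCH3 → C:1 H:3 O:1
  + NH2 → N:1 H:2
  + CH2OH → C:1 H:3 O:1
Element totals:
  C: 9
  H: 17
  N: 1
  O: 4
Molecular formula: C9H17NO4.
  M = 9(12.011) + 17(1.008) + 14.007 + 4(15.999)
    = 108.099 + 17.136 + 14.007 + 63.996 = 203.238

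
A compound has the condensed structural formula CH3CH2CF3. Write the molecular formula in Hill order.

C3H5F3

Atom tally by fragment:
  CH3 → C:1 H:3
  CH2CF3 → C:2 H:2 F:3
Element totals:
  C: 3
  H: 5
  F: 3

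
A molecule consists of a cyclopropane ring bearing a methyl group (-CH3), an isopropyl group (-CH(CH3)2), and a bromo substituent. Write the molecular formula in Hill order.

C7H13Br

Atom tally by fragment:
  cyclopropane ring core → C:3 H:6
  (− 3 ring H displaced by substituents)
  + CH3 → C:1 H:3
  + CH(CH3)2 → C:3 H:7
  + Br → Br:1
Element totals:
  C: 7
  H: 13
  Br: 1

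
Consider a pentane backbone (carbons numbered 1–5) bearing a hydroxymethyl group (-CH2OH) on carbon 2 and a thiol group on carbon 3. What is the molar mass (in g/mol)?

134.24 g/mol

Atom tally by fragment:
  CH3 → C:1 H:3
  CH(CH2OH) → C:2 H:4 O:1
  CH(SH) → C:1 H:2 S:1
  CH2 → C:1 H:2
  CH3 → C:1 H:3
Element totals:
  C: 6
  H: 14
  O: 1
  S: 1
Molecular formula: C6H14OS.
  M = 6(12.011) + 14(1.008) + 15.999 + 32.06
    = 72.066 + 14.112 + 15.999 + 32.060 = 134.237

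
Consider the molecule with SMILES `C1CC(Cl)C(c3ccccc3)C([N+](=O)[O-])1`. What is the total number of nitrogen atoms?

1

Atom tally by fragment:
  cyclopentane ring core → C:5 H:10
  (− 3 ring H displaced by substituents)
  + Cl → Cl:1
  + C6H5 → C:6 H:5
  + NO2 → N:1 O:2
Element totals:
  C: 11
  H: 12
  Cl: 1
  N: 1
  O: 2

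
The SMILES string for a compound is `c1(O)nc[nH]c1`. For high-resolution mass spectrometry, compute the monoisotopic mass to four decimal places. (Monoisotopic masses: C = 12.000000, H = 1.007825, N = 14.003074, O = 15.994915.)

Atom tally by fragment:
  imidazole ring core → C:3 H:4 N:2
  (− 1 ring H displaced by substituents)
  + OH → O:1 H:1
Element totals:
  C: 3
  H: 4
  N: 2
  O: 1
Molecular formula: C3H4N2O.
  M = 3(12.0) + 4(1.007825) + 2(14.003074) + 15.994915
    = 36.000000 + 4.031300 + 28.006148 + 15.994915 = 84.032363

84.0324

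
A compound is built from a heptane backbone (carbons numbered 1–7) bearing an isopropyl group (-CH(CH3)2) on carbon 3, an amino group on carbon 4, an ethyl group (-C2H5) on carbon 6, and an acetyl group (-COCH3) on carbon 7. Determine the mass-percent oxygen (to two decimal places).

7.04%

Atom tally by fragment:
  CH3 → C:1 H:3
  CH2 → C:1 H:2
  CH(CH(CH3)2) → C:4 H:8
  CH(NH2) → C:1 H:3 N:1
  CH2 → C:1 H:2
  CH(C2H5) → C:3 H:6
  CH2COCH3 → C:3 H:5 O:1
Element totals:
  C: 14
  H: 29
  N: 1
  O: 1
Molecular formula: C14H29NO.
Molar mass = 227.392 g/mol.
Mass from O: 1 × 15.999 = 15.999 g/mol.
%O = 15.999 / 227.392 × 100 = 7.04%.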